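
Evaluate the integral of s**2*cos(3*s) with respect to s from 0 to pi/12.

sqrt(2)*(-32 + pi**2 + 8*pi)/864

Integrate by parts twice (u = s^2, dv = cos(3*s) ds).
An antiderivative is F(s) = s**2*sin(3*s)/3 + 2*s*cos(3*s)/9 - 2*sin(3*s)/27.
Then F(pi/12) - F(0) = (sqrt(2)*(-32 + pi**2 + 8*pi)/864) - (0) = sqrt(2)*(-32 + pi**2 + 8*pi)/864.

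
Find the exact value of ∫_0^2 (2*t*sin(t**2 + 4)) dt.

cos(4) - cos(8)

Let u = t**2 + 4, so du = 2*t dt. When t = 0, u = 4; when t = 2, u = 8.
The integral becomes ∫ sin(u) du from 4 to 8, with antiderivative -cos(u).
Back in t: F(t) = -cos(t**2 + 4).
Then F(2) - F(0) = (-cos(8)) - (-cos(4)) = cos(4) - cos(8).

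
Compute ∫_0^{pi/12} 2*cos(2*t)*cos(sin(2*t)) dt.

sin(1/2)

Let u = sin(2*t), so du = 2*cos(2*t) dt. When t = 0, u = 0; when t = pi/12, u = 1/2.
The integral becomes ∫ cos(u) du from 0 to 1/2, with antiderivative sin(u).
Back in t: F(t) = sin(sin(2*t)).
Then F(pi/12) - F(0) = (sin(1/2)) - (0) = sin(1/2).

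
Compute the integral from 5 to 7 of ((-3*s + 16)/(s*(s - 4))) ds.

-4*log(7) + log(3) + 4*log(5)

Factor the denominator: s**2 - 4*s = s(s - 4).
Partial fractions: (-3*s + 16)/(s*(s - 4)) = -4/s + 1/(s - 4).
An antiderivative is F(s) = -4*log(s) + log(s - 4).
Then F(7) - F(5) = (-4*log(7) + log(3)) - (-4*log(5)) = -4*log(7) + log(3) + 4*log(5).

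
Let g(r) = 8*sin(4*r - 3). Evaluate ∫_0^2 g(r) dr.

2*cos(3) - 2*cos(5)

Let u = 4*r - 3, so du = 4 dr. When r = 0, u = -3; when r = 2, u = 5.
The integral becomes 2·∫ sin(u) du from -3 to 5, with antiderivative -2*cos(u).
Back in r: F(r) = -2*cos(4*r - 3).
Then F(2) - F(0) = (-2*cos(5)) - (-2*cos(3)) = 2*cos(3) - 2*cos(5).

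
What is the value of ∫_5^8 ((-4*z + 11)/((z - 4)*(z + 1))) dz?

Factor the denominator: z**2 - 3*z - 4 = (z + 1)(z - 4).
Partial fractions: (-4*z + 11)/((z - 4)*(z + 1)) = -3/(z + 1) - 1/(z - 4).
An antiderivative is F(z) = -log(z - 4) - 3*log(z + 1).
Then F(8) - F(5) = (-6*log(3) - 2*log(2)) - (-3*log(3) - 3*log(2)) = log(2/27).

log(2/27)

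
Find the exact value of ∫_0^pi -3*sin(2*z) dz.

An antiderivative is F(z) = 3*cos(2*z)/2.
Then F(pi) - F(0) = (3/2) - (3/2) = 0.

0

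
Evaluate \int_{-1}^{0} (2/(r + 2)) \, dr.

log(4)

An antiderivative is F(r) = 2*log(r + 2).
Then F(0) - F(-1) = (log(4)) - (0) = log(4).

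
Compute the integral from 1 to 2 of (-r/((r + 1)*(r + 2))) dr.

Factor the denominator: r**2 + 3*r + 2 = (r + 2)(r + 1).
Partial fractions: -r/((r + 1)*(r + 2)) = -2/(r + 2) + 1/(r + 1).
An antiderivative is F(r) = log(r + 1) - 2*log(r + 2).
Then F(2) - F(1) = (log(3/16)) - (log(2/9)) = log(27/32).

log(27/32)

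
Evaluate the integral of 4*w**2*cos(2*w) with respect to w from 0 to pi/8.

Integrate by parts twice (u = w^2, dv = 4*cos(2*w) dw).
An antiderivative is F(w) = 2*w**2*sin(2*w) + 2*w*cos(2*w) - sin(2*w).
Then F(pi/8) - F(0) = (sqrt(2)*(-32 + pi**2 + 8*pi)/64) - (0) = sqrt(2)*(-32 + pi**2 + 8*pi)/64.

sqrt(2)*(-32 + pi**2 + 8*pi)/64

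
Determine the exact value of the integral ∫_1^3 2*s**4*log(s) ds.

-484/25 + 486*log(3)/5

Integrate by parts once (u = ln s, dv = 2*s**4 ds).
An antiderivative is F(s) = 2*s**5*(5*log(s) - 1)/25.
Then F(3) - F(1) = (-486/25 + 486*log(3)/5) - (-2/25) = -484/25 + 486*log(3)/5.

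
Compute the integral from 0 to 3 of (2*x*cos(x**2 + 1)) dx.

-sin(1) + sin(10)

Let u = x**2 + 1, so du = 2*x dx. When x = 0, u = 1; when x = 3, u = 10.
The integral becomes ∫ cos(u) du from 1 to 10, with antiderivative sin(u).
Back in x: F(x) = sin(x**2 + 1).
Then F(3) - F(0) = (sin(10)) - (sin(1)) = -sin(1) + sin(10).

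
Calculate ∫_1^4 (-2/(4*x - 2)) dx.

-log(14)/2 + log(2)/2

An antiderivative is F(x) = -log(4*x - 2)/2.
Then F(4) - F(1) = (-log(14)/2) - (-log(2)/2) = -log(14)/2 + log(2)/2.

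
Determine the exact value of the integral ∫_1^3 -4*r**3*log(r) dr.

20 - 81*log(3)

Integrate by parts once (u = ln r, dv = -4*r**3 dr).
An antiderivative is F(r) = -r**4*(4*log(r) - 1)/4.
Then F(3) - F(1) = (81/4 - 81*log(3)) - (1/4) = 20 - 81*log(3).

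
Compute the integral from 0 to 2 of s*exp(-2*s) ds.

(-5 + exp(4))*exp(-4)/4

Integrate by parts once (u = s, dv = exp(-2*s) ds).
An antiderivative is F(s) = (-2*s - 1)*exp(-2*s)/4.
Then F(2) - F(0) = (-5*exp(-4)/4) - (-1/4) = (-5 + exp(4))*exp(-4)/4.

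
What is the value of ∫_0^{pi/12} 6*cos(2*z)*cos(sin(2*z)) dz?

3*sin(1/2)

Let u = sin(2*z), so du = 2*cos(2*z) dz. When z = 0, u = 0; when z = pi/12, u = 1/2.
The integral becomes 3·∫ cos(u) du from 0 to 1/2, with antiderivative 3*sin(u).
Back in z: F(z) = 3*sin(sin(2*z)).
Then F(pi/12) - F(0) = (3*sin(1/2)) - (0) = 3*sin(1/2).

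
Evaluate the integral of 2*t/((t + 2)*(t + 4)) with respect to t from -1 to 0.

log(64/81)

Factor the denominator: t**2 + 6*t + 8 = (t + 4)(t + 2).
Partial fractions: 2*t/((t + 2)*(t + 4)) = 4/(t + 4) - 2/(t + 2).
An antiderivative is F(t) = -2*log(t + 2) + 4*log(t + 4).
Then F(0) - F(-1) = (log(64)) - (log(81)) = log(64/81).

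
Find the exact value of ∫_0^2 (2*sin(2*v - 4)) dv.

Let u = 2*v - 4, so du = 2 dv. When v = 0, u = -4; when v = 2, u = 0.
The integral becomes ∫ sin(u) du from -4 to 0, with antiderivative -cos(u).
Back in v: F(v) = -cos(2*v - 4).
Then F(2) - F(0) = (-1) - (-cos(4)) = -1 + cos(4).

-1 + cos(4)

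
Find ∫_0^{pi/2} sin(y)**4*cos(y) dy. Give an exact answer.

Let u = sin(y), so du = cos(y) dy. When y = 0, u = 0; when y = pi/2, u = 1.
The integral becomes ∫ u**4 du from 0 to 1, with antiderivative u**5/5.
Back in y: F(y) = sin(y)**5/5.
Then F(pi/2) - F(0) = (1/5) - (0) = 1/5.

1/5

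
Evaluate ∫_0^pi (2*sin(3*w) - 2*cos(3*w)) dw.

An antiderivative is F(w) = -2*sin(3*w)/3 - 2*cos(3*w)/3.
Then F(pi) - F(0) = (2/3) - (-2/3) = 4/3.

4/3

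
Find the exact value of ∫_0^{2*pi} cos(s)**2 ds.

pi

Use the identity cos^2(s) = (1 + cos(2*s))/2.
An antiderivative is F(s) = s/2 + sin(2*s)/4.
Then F(2*pi) - F(0) = (pi) - (0) = pi.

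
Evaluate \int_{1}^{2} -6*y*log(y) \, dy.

Integrate by parts once (u = ln y, dv = -6*y dy).
An antiderivative is F(y) = -3*y**2*(2*log(y) - 1)/2.
Then F(2) - F(1) = (6 - 12*log(2)) - (3/2) = 9/2 - 12*log(2).

9/2 - 12*log(2)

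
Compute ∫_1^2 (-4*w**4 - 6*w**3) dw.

By the power rule, an antiderivative is F(w) = -4*w**5/5 - 3*w**4/2.
Then F(2) - F(1) = (-248/5) - (-23/10) = -473/10.

-473/10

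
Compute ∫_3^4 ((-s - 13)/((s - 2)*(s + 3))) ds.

-5*log(2) - 2*log(3) + 2*log(7)

Factor the denominator: s**2 + s - 6 = (s + 3)(s - 2).
Partial fractions: (-s - 13)/((s - 2)*(s + 3)) = 2/(s + 3) - 3/(s - 2).
An antiderivative is F(s) = -3*log(s - 2) + 2*log(s + 3).
Then F(4) - F(3) = (log(49/8)) - (log(36)) = -5*log(2) - 2*log(3) + 2*log(7).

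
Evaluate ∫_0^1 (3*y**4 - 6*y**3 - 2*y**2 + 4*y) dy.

By the power rule, an antiderivative is F(y) = 3*y**5/5 - 3*y**4/2 - 2*y**3/3 + 2*y**2.
Then F(1) - F(0) = (13/30) - (0) = 13/30.

13/30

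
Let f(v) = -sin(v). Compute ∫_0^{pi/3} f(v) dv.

-1/2

An antiderivative is F(v) = cos(v).
Then F(pi/3) - F(0) = (1/2) - (1) = -1/2.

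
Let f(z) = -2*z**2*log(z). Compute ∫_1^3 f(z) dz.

Integrate by parts once (u = ln z, dv = -2*z**2 dz).
An antiderivative is F(z) = -2*z**3*(3*log(z) - 1)/9.
Then F(3) - F(1) = (6 - 18*log(3)) - (2/9) = 52/9 - 18*log(3).

52/9 - 18*log(3)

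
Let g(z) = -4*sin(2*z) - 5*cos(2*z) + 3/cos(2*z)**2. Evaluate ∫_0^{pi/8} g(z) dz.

-1/2 - sqrt(2)/4

An antiderivative is F(z) = -5*sin(2*z)/2 + 2*cos(2*z) + 3*tan(2*z)/2.
Then F(pi/8) - F(0) = (3/2 - sqrt(2)/4) - (2) = -1/2 - sqrt(2)/4.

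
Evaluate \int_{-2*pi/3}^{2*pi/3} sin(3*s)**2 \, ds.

Use the identity sin^2(3*s) = (1 - cos(6*s))/2.
An antiderivative is F(s) = s/2 - sin(6*s)/12.
Then F(2*pi/3) - F(-2*pi/3) = (pi/3) - (-pi/3) = 2*pi/3.

2*pi/3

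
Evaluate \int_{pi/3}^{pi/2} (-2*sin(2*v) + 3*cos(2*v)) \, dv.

-3*sqrt(3)/4 - 1/2

An antiderivative is F(v) = 3*sin(2*v)/2 + cos(2*v).
Then F(pi/2) - F(pi/3) = (-1) - (-1/2 + 3*sqrt(3)/4) = -3*sqrt(3)/4 - 1/2.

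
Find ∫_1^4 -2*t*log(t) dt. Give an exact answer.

Integrate by parts once (u = ln t, dv = -2*t dt).
An antiderivative is F(t) = -t**2*(2*log(t) - 1)/2.
Then F(4) - F(1) = (8 - 32*log(2)) - (1/2) = 15/2 - 32*log(2).

15/2 - 32*log(2)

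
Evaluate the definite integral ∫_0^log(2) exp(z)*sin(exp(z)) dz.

-cos(2) + cos(1)

Let u = exp(z), so du = exp(z) dz. When z = 0, u = 1; when z = log(2), u = 2.
The integral becomes ∫ sin(u) du from 1 to 2, with antiderivative -cos(u).
Back in z: F(z) = -cos(exp(z)).
Then F(log(2)) - F(0) = (-cos(2)) - (-cos(1)) = -cos(2) + cos(1).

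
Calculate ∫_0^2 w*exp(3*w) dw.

Integrate by parts once (u = w, dv = exp(3*w) dw).
An antiderivative is F(w) = (3*w - 1)*exp(3*w)/9.
Then F(2) - F(0) = (5*exp(6)/9) - (-1/9) = 1/9 + 5*exp(6)/9.

1/9 + 5*exp(6)/9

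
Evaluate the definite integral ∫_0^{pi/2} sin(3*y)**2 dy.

Use the identity sin^2(3*y) = (1 - cos(6*y))/2.
An antiderivative is F(y) = y/2 - sin(6*y)/12.
Then F(pi/2) - F(0) = (pi/4) - (0) = pi/4.

pi/4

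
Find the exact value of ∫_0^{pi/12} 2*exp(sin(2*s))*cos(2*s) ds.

Let u = sin(2*s), so du = 2*cos(2*s) ds. When s = 0, u = 0; when s = pi/12, u = 1/2.
The integral becomes ∫ exp(u) du from 0 to 1/2, with antiderivative exp(u).
Back in s: F(s) = exp(sin(2*s)).
Then F(pi/12) - F(0) = (exp(1/2)) - (1) = -1 + exp(1/2).

-1 + exp(1/2)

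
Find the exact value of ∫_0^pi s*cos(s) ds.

Integrate by parts once (u = s, dv = cos(s) ds).
An antiderivative is F(s) = s*sin(s) + cos(s).
Then F(pi) - F(0) = (-1) - (1) = -2.

-2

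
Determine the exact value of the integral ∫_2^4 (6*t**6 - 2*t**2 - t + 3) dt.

291824/21

By the power rule, an antiderivative is F(t) = 6*t**7/7 - 2*t**3/3 - t**2/2 + 3*t.
Then F(4) - F(2) = (294100/21) - (2276/21) = 291824/21.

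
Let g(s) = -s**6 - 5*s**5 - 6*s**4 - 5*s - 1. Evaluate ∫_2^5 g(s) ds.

-975696/35

By the power rule, an antiderivative is F(s) = -s**7/7 - 5*s**6/6 - 6*s**5/5 - 5*s**2/2 - s.
Then F(5) - F(2) = (-587980/21) - (-12812/105) = -975696/35.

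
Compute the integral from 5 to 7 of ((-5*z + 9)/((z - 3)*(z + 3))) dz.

-4*log(5) + 7*log(2)

Factor the denominator: z**2 - 9 = (z + 3)(z - 3).
Partial fractions: (-5*z + 9)/((z - 3)*(z + 3)) = -4/(z + 3) - 1/(z - 3).
An antiderivative is F(z) = -log(z - 3) - 4*log(z + 3).
Then F(7) - F(5) = (-4*log(5) - 6*log(2)) - (-13*log(2)) = -4*log(5) + 7*log(2).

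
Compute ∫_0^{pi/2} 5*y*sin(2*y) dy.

Integrate by parts once (u = y, dv = 5*sin(2*y) dy).
An antiderivative is F(y) = -5*y*cos(2*y)/2 + 5*sin(2*y)/4.
Then F(pi/2) - F(0) = (5*pi/4) - (0) = 5*pi/4.

5*pi/4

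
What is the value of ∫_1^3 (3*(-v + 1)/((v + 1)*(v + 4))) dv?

-5*log(7) + 2*log(2) + 5*log(5)

Factor the denominator: v**2 + 5*v + 4 = (v + 4)(v + 1).
Partial fractions: 3*(-v + 1)/((v + 1)*(v + 4)) = -5/(v + 4) + 2/(v + 1).
An antiderivative is F(v) = 2*log(v + 1) - 5*log(v + 4).
Then F(3) - F(1) = (-5*log(7) + 4*log(2)) - (-5*log(5) + 2*log(2)) = -5*log(7) + 2*log(2) + 5*log(5).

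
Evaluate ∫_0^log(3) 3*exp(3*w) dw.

26

Let u = exp(w), so du = exp(w) dw. When w = 0, u = 1; when w = log(3), u = 3.
The integral becomes 3·∫ u**2 du from 1 to 3, with antiderivative u**3.
Back in w: F(w) = exp(3*w).
Then F(log(3)) - F(0) = (27) - (1) = 26.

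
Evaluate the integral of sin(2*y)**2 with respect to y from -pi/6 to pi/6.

-sqrt(3)/8 + pi/6

Use the identity sin^2(2*y) = (1 - cos(4*y))/2.
An antiderivative is F(y) = y/2 - sin(4*y)/8.
Then F(pi/6) - F(-pi/6) = (-sqrt(3)/16 + pi/12) - (-pi/12 + sqrt(3)/16) = -sqrt(3)/8 + pi/6.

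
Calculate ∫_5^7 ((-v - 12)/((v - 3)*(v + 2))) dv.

Factor the denominator: v**2 - v - 6 = (v + 2)(v - 3).
Partial fractions: (-v - 12)/((v - 3)*(v + 2)) = 2/(v + 2) - 3/(v - 3).
An antiderivative is F(v) = -3*log(v - 3) + 2*log(v + 2).
Then F(7) - F(5) = (log(81/64)) - (log(49/8)) = -2*log(7) - 3*log(2) + 4*log(3).

-2*log(7) - 3*log(2) + 4*log(3)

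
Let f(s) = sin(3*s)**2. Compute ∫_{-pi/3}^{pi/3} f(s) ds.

pi/3

Use the identity sin^2(3*s) = (1 - cos(6*s))/2.
An antiderivative is F(s) = s/2 - sin(6*s)/12.
Then F(pi/3) - F(-pi/3) = (pi/6) - (-pi/6) = pi/3.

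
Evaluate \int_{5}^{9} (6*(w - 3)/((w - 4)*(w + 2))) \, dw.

-5*log(7) + log(5) + 5*log(11)

Factor the denominator: w**2 - 2*w - 8 = (w + 2)(w - 4).
Partial fractions: 6*(w - 3)/((w - 4)*(w + 2)) = 5/(w + 2) + 1/(w - 4).
An antiderivative is F(w) = log(w - 4) + 5*log(w + 2).
Then F(9) - F(5) = (log(5) + 5*log(11)) - (5*log(7)) = -5*log(7) + log(5) + 5*log(11).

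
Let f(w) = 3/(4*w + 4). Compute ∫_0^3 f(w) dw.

3*log(2)/2

An antiderivative is F(w) = 3*log(4*w + 4)/4.
Then F(3) - F(0) = (log(8)) - (3*log(2)/2) = 3*log(2)/2.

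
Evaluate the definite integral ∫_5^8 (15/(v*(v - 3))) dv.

-20*log(2) + 10*log(5)

Factor the denominator: v**2 - 3*v = v(v - 3).
Partial fractions: 15/(v*(v - 3)) = -5/v + 5/(v - 3).
An antiderivative is F(v) = -5*log(v) + 5*log(v - 3).
Then F(8) - F(5) = (-15*log(2) + 5*log(5)) - (-5*log(5) + 5*log(2)) = -20*log(2) + 10*log(5).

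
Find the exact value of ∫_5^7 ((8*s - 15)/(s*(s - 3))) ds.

-5*log(5) + 3*log(2) + 5*log(7)

Factor the denominator: s**2 - 3*s = s(s - 3).
Partial fractions: (8*s - 15)/(s*(s - 3)) = 5/s + 3/(s - 3).
An antiderivative is F(s) = 5*log(s) + 3*log(s - 3).
Then F(7) - F(5) = (6*log(2) + 5*log(7)) - (3*log(2) + 5*log(5)) = -5*log(5) + 3*log(2) + 5*log(7).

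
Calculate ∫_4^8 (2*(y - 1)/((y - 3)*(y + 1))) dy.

Factor the denominator: y**2 - 2*y - 3 = (y + 1)(y - 3).
Partial fractions: 2*(y - 1)/((y - 3)*(y + 1)) = 1/(y + 1) + 1/(y - 3).
An antiderivative is F(y) = log(y - 3) + log(y + 1).
Then F(8) - F(4) = (log(45)) - (log(5)) = log(9).

log(9)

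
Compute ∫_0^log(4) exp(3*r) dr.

21

Let u = exp(r), so du = exp(r) dr. When r = 0, u = 1; when r = log(4), u = 4.
The integral becomes ∫ u**2 du from 1 to 4, with antiderivative u**3/3.
Back in r: F(r) = exp(3*r)/3.
Then F(log(4)) - F(0) = (64/3) - (1/3) = 21.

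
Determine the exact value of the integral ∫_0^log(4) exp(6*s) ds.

Let u = exp(s), so du = exp(s) ds. When s = 0, u = 1; when s = log(4), u = 4.
The integral becomes ∫ u**5 du from 1 to 4, with antiderivative u**6/6.
Back in s: F(s) = exp(6*s)/6.
Then F(log(4)) - F(0) = (2048/3) - (1/6) = 1365/2.

1365/2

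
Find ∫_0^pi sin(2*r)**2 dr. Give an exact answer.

Use the identity sin^2(2*r) = (1 - cos(4*r))/2.
An antiderivative is F(r) = r/2 - sin(4*r)/8.
Then F(pi) - F(0) = (pi/2) - (0) = pi/2.

pi/2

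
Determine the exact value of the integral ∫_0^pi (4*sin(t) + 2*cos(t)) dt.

8

An antiderivative is F(t) = 2*sin(t) - 4*cos(t).
Then F(pi) - F(0) = (4) - (-4) = 8.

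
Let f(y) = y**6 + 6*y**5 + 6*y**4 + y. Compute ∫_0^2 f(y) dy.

4294/35

By the power rule, an antiderivative is F(y) = y**7/7 + y**6 + 6*y**5/5 + y**2/2.
Then F(2) - F(0) = (4294/35) - (0) = 4294/35.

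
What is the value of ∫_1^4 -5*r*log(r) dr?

75/4 - 80*log(2)

Integrate by parts once (u = ln r, dv = -5*r dr).
An antiderivative is F(r) = -5*r**2*(2*log(r) - 1)/4.
Then F(4) - F(1) = (20 - 80*log(2)) - (5/4) = 75/4 - 80*log(2).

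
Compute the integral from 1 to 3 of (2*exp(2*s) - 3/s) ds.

-exp(2) - log(27) + exp(6)

An antiderivative is F(s) = exp(2*s) - 3*log(s).
Then F(3) - F(1) = (-log(27) + exp(6)) - (exp(2)) = -exp(2) - log(27) + exp(6).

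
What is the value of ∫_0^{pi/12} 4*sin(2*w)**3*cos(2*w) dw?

Let u = sin(2*w), so du = 2*cos(2*w) dw. When w = 0, u = 0; when w = pi/12, u = 1/2.
The integral becomes 2·∫ u**3 du from 0 to 1/2, with antiderivative u**4/2.
Back in w: F(w) = sin(2*w)**4/2.
Then F(pi/12) - F(0) = (1/32) - (0) = 1/32.

1/32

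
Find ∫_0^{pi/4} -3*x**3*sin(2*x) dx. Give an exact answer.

9/8 - 9*pi**2/64

Integrate by parts 3 times (u = x^3, dv = -3*sin(2*x) dx).
An antiderivative is F(x) = 3*x**3*cos(2*x)/2 - 9*x**2*sin(2*x)/4 - 9*x*cos(2*x)/4 + 9*sin(2*x)/8.
Then F(pi/4) - F(0) = (9/8 - 9*pi**2/64) - (0) = 9/8 - 9*pi**2/64.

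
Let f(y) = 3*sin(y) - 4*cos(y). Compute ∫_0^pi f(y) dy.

An antiderivative is F(y) = -4*sin(y) - 3*cos(y).
Then F(pi) - F(0) = (3) - (-3) = 6.

6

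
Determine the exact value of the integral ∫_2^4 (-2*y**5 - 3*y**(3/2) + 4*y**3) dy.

By the power rule, an antiderivative is F(y) = -y**6/3 - 6*y**(5/2)/5 + y**4.
Then F(4) - F(2) = (-17216/15) - (-24*sqrt(2)/5 - 16/3) = -5712/5 + 24*sqrt(2)/5.

-5712/5 + 24*sqrt(2)/5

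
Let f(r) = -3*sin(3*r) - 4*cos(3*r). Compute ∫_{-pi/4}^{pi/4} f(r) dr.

-4*sqrt(2)/3

An antiderivative is F(r) = -4*sin(3*r)/3 + cos(3*r).
Then F(pi/4) - F(-pi/4) = (-7*sqrt(2)/6) - (sqrt(2)/6) = -4*sqrt(2)/3.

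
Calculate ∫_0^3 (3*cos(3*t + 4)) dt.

Let u = 3*t + 4, so du = 3 dt. When t = 0, u = 4; when t = 3, u = 13.
The integral becomes ∫ cos(u) du from 4 to 13, with antiderivative sin(u).
Back in t: F(t) = sin(3*t + 4).
Then F(3) - F(0) = (sin(13)) - (sin(4)) = sin(13) - sin(4).

sin(13) - sin(4)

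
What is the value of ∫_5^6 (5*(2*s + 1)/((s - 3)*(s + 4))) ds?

-5*log(3) + 5*log(5)

Factor the denominator: s**2 + s - 12 = (s + 4)(s - 3).
Partial fractions: 5*(2*s + 1)/((s - 3)*(s + 4)) = 5/(s + 4) + 5/(s - 3).
An antiderivative is F(s) = 5*log(s - 3) + 5*log(s + 4).
Then F(6) - F(5) = (5*log(2) + 5*log(3) + 5*log(5)) - (5*log(2) + 10*log(3)) = -5*log(3) + 5*log(5).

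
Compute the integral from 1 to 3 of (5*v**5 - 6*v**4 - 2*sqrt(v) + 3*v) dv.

1648/5 - 4*sqrt(3)

By the power rule, an antiderivative is F(v) = 5*v**6/6 - 6*v**5/5 - 4*v**(3/2)/3 + 3*v**2/2.
Then F(3) - F(1) = (1647/5 - 4*sqrt(3)) - (-1/5) = 1648/5 - 4*sqrt(3).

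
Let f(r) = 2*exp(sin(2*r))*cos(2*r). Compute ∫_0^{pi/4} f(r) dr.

Let u = sin(2*r), so du = 2*cos(2*r) dr. When r = 0, u = 0; when r = pi/4, u = 1.
The integral becomes ∫ exp(u) du from 0 to 1, with antiderivative exp(u).
Back in r: F(r) = exp(sin(2*r)).
Then F(pi/4) - F(0) = (E) - (1) = -1 + E.

-1 + E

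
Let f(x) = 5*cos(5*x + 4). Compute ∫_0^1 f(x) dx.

sin(9) - sin(4)

Let u = 5*x + 4, so du = 5 dx. When x = 0, u = 4; when x = 1, u = 9.
The integral becomes ∫ cos(u) du from 4 to 9, with antiderivative sin(u).
Back in x: F(x) = sin(5*x + 4).
Then F(1) - F(0) = (sin(9)) - (sin(4)) = sin(9) - sin(4).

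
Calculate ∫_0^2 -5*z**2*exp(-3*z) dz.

-10/27 + 250*exp(-6)/27

Integrate by parts twice (u = z^2, dv = -5*exp(-3*z) dz).
An antiderivative is F(z) = (45*z**2 + 30*z + 10)*exp(-3*z)/27.
Then F(2) - F(0) = (250*exp(-6)/27) - (10/27) = -10/27 + 250*exp(-6)/27.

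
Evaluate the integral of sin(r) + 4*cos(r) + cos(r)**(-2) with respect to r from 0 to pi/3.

An antiderivative is F(r) = 4*sin(r) - cos(r) + tan(r).
Then F(pi/3) - F(0) = (-1/2 + 3*sqrt(3)) - (-1) = 1/2 + 3*sqrt(3).

1/2 + 3*sqrt(3)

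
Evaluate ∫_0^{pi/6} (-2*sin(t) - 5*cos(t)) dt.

-9/2 + sqrt(3)

An antiderivative is F(t) = -5*sin(t) + 2*cos(t).
Then F(pi/6) - F(0) = (-5/2 + sqrt(3)) - (2) = -9/2 + sqrt(3).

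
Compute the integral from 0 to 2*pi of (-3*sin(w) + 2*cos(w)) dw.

0

An antiderivative is F(w) = 2*sin(w) + 3*cos(w).
Then F(2*pi) - F(0) = (3) - (3) = 0.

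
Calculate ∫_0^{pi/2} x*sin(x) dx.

Integrate by parts once (u = x, dv = sin(x) dx).
An antiderivative is F(x) = -x*cos(x) + sin(x).
Then F(pi/2) - F(0) = (1) - (0) = 1.

1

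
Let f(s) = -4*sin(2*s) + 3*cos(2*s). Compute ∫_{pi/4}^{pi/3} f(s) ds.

-5/2 + 3*sqrt(3)/4

An antiderivative is F(s) = 3*sin(2*s)/2 + 2*cos(2*s).
Then F(pi/3) - F(pi/4) = (-1 + 3*sqrt(3)/4) - (3/2) = -5/2 + 3*sqrt(3)/4.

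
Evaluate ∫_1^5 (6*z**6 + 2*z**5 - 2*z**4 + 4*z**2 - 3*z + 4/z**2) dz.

7460708/105

By the power rule, an antiderivative is F(z) = 6*z**7/7 + z**6/3 - 2*z**5/5 + 4*z**3/3 - 3*z**2/2 - 4/z.
Then F(5) - F(1) = (4973569/70) - (-709/210) = 7460708/105.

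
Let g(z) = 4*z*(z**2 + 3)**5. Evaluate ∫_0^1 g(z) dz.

Let u = z**2 + 3, so du = 2*z dz. When z = 0, u = 3; when z = 1, u = 4.
The integral becomes 2·∫ u**5 du from 3 to 4, with antiderivative u**6/3.
Back in z: F(z) = (z**2 + 3)**6/3.
Then F(1) - F(0) = (4096/3) - (243) = 3367/3.

3367/3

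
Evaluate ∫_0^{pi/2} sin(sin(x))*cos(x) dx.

1 - cos(1)

Let u = sin(x), so du = cos(x) dx. When x = 0, u = 0; when x = pi/2, u = 1.
The integral becomes ∫ sin(u) du from 0 to 1, with antiderivative -cos(u).
Back in x: F(x) = -cos(sin(x)).
Then F(pi/2) - F(0) = (-cos(1)) - (-1) = 1 - cos(1).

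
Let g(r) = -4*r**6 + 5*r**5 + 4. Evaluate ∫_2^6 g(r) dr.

-2542000/21

By the power rule, an antiderivative is F(r) = -4*r**7/7 + 5*r**6/6 + 4*r.
Then F(6) - F(2) = (-847416/7) - (-248/21) = -2542000/21.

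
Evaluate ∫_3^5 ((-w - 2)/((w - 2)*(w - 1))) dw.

Factor the denominator: w**2 - 3*w + 2 = (w - 1)(w - 2).
Partial fractions: (-w - 2)/((w - 2)*(w - 1)) = 3/(w - 1) - 4/(w - 2).
An antiderivative is F(w) = -4*log(w - 2) + 3*log(w - 1).
Then F(5) - F(3) = (log(64/81)) - (log(8)) = log(8/81).

log(8/81)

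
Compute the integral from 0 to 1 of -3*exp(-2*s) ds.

An antiderivative is F(s) = 3*exp(-2*s)/2.
Then F(1) - F(0) = (3*exp(-2)/2) - (3/2) = -3/2 + 3*exp(-2)/2.

-3/2 + 3*exp(-2)/2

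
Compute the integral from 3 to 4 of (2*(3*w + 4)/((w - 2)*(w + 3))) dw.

Factor the denominator: w**2 + w - 6 = (w + 3)(w - 2).
Partial fractions: 2*(3*w + 4)/((w - 2)*(w + 3)) = 2/(w + 3) + 4/(w - 2).
An antiderivative is F(w) = 4*log(w - 2) + 2*log(w + 3).
Then F(4) - F(3) = (4*log(2) + 2*log(7)) - (log(36)) = -2*log(3) + 2*log(2) + 2*log(7).

-2*log(3) + 2*log(2) + 2*log(7)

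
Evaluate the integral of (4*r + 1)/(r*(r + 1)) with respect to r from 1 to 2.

Factor the denominator: r**2 + r = (r + 1)r.
Partial fractions: (4*r + 1)/(r*(r + 1)) = 3/(r + 1) + 1/r.
An antiderivative is F(r) = log(r) + 3*log(r + 1).
Then F(2) - F(1) = (log(54)) - (log(8)) = log(27/4).

log(27/4)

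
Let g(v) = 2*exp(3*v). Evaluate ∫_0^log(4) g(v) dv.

42

Let u = exp(v), so du = exp(v) dv. When v = 0, u = 1; when v = log(4), u = 4.
The integral becomes 2·∫ u**2 du from 1 to 4, with antiderivative 2*u**3/3.
Back in v: F(v) = 2*exp(3*v)/3.
Then F(log(4)) - F(0) = (128/3) - (2/3) = 42.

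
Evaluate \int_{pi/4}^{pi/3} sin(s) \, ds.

An antiderivative is F(s) = -cos(s).
Then F(pi/3) - F(pi/4) = (-1/2) - (-sqrt(2)/2) = -1/2 + sqrt(2)/2.

-1/2 + sqrt(2)/2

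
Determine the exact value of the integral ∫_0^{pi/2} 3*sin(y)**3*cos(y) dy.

3/4

Let u = sin(y), so du = cos(y) dy. When y = 0, u = 0; when y = pi/2, u = 1.
The integral becomes 3·∫ u**3 du from 0 to 1, with antiderivative 3*u**4/4.
Back in y: F(y) = 3*sin(y)**4/4.
Then F(pi/2) - F(0) = (3/4) - (0) = 3/4.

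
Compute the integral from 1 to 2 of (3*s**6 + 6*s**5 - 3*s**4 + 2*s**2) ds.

By the power rule, an antiderivative is F(s) = 3*s**7/7 + s**6 - 3*s**5/5 + 2*s**3/3.
Then F(2) - F(1) = (11024/105) - (157/105) = 10867/105.

10867/105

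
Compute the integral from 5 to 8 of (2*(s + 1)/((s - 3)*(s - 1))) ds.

-2*log(7) + 4*log(5)

Factor the denominator: s**2 - 4*s + 3 = (s - 1)(s - 3).
Partial fractions: 2*(s + 1)/((s - 3)*(s - 1)) = -2/(s - 1) + 4/(s - 3).
An antiderivative is F(s) = 4*log(s - 3) - 2*log(s - 1).
Then F(8) - F(5) = (-2*log(7) + 4*log(5)) - (0) = -2*log(7) + 4*log(5).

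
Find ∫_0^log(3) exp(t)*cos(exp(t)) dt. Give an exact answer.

Let u = exp(t), so du = exp(t) dt. When t = 0, u = 1; when t = log(3), u = 3.
The integral becomes ∫ cos(u) du from 1 to 3, with antiderivative sin(u).
Back in t: F(t) = sin(exp(t)).
Then F(log(3)) - F(0) = (sin(3)) - (sin(1)) = -sin(1) + sin(3).

-sin(1) + sin(3)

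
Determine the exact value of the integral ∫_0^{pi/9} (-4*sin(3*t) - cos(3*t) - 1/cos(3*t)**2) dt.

-sqrt(3)/2 - 2/3

An antiderivative is F(t) = -sin(3*t)/3 + 4*cos(3*t)/3 - tan(3*t)/3.
Then F(pi/9) - F(0) = (2/3 - sqrt(3)/2) - (4/3) = -sqrt(3)/2 - 2/3.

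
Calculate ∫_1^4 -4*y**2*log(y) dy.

28 - 512*log(2)/3

Integrate by parts once (u = ln y, dv = -4*y**2 dy).
An antiderivative is F(y) = -4*y**3*(3*log(y) - 1)/9.
Then F(4) - F(1) = (256/9 - 512*log(2)/3) - (4/9) = 28 - 512*log(2)/3.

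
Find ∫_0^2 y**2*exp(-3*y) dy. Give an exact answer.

2/27 - 50*exp(-6)/27

Integrate by parts twice (u = y^2, dv = exp(-3*y) dy).
An antiderivative is F(y) = (-9*y**2 - 6*y - 2)*exp(-3*y)/27.
Then F(2) - F(0) = (-50*exp(-6)/27) - (-2/27) = 2/27 - 50*exp(-6)/27.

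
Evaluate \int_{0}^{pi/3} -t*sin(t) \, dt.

Integrate by parts once (u = t, dv = -sin(t) dt).
An antiderivative is F(t) = t*cos(t) - sin(t).
Then F(pi/3) - F(0) = (-sqrt(3)/2 + pi/6) - (0) = -sqrt(3)/2 + pi/6.

-sqrt(3)/2 + pi/6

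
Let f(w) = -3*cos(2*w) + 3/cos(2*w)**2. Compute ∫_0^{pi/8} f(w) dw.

An antiderivative is F(w) = -3*sin(2*w)/2 + 3*tan(2*w)/2.
Then F(pi/8) - F(0) = (3/2 - 3*sqrt(2)/4) - (0) = 3/2 - 3*sqrt(2)/4.

3/2 - 3*sqrt(2)/4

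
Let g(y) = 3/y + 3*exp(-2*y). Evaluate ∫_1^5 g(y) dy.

-3*exp(-10)/2 + 3*exp(-2)/2 + 3*log(5)

An antiderivative is F(y) = 3*log(y) - 3*exp(-2*y)/2.
Then F(5) - F(1) = (-3*exp(-10)/2 + 3*log(5)) - (-3*exp(-2)/2) = -3*exp(-10)/2 + 3*exp(-2)/2 + 3*log(5).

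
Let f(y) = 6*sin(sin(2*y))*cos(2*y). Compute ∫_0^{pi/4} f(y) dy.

3 - 3*cos(1)

Let u = sin(2*y), so du = 2*cos(2*y) dy. When y = 0, u = 0; when y = pi/4, u = 1.
The integral becomes 3·∫ sin(u) du from 0 to 1, with antiderivative -3*cos(u).
Back in y: F(y) = -3*cos(sin(2*y)).
Then F(pi/4) - F(0) = (-3*cos(1)) - (-3) = 3 - 3*cos(1).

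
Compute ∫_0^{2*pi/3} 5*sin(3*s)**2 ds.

5*pi/3

Use the identity sin^2(3*s) = (1 - cos(6*s))/2.
An antiderivative is F(s) = 5*s/2 - 5*sin(6*s)/12.
Then F(2*pi/3) - F(0) = (5*pi/3) - (0) = 5*pi/3.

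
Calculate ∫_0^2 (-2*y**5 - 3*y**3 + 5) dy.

By the power rule, an antiderivative is F(y) = -y**6/3 - 3*y**4/4 + 5*y.
Then F(2) - F(0) = (-70/3) - (0) = -70/3.

-70/3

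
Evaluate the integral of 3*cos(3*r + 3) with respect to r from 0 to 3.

Let u = 3*r + 3, so du = 3 dr. When r = 0, u = 3; when r = 3, u = 12.
The integral becomes ∫ cos(u) du from 3 to 12, with antiderivative sin(u).
Back in r: F(r) = sin(3*r + 3).
Then F(3) - F(0) = (sin(12)) - (sin(3)) = sin(12) - sin(3).

sin(12) - sin(3)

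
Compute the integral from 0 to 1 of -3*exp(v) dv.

3 - 3*E

An antiderivative is F(v) = -3*exp(v).
Then F(1) - F(0) = (-3*E) - (-3) = 3 - 3*E.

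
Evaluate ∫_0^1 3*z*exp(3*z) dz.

Integrate by parts once (u = z, dv = 3*exp(3*z) dz).
An antiderivative is F(z) = (3*z - 1)*exp(3*z)/3.
Then F(1) - F(0) = (2*exp(3)/3) - (-1/3) = 1/3 + 2*exp(3)/3.

1/3 + 2*exp(3)/3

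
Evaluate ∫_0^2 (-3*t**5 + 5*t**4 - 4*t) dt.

-8

By the power rule, an antiderivative is F(t) = -t**6/2 + t**5 - 2*t**2.
Then F(2) - F(0) = (-8) - (0) = -8.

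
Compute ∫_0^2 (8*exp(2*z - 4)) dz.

4 - 4*exp(-4)

Let u = 2*z - 4, so du = 2 dz. When z = 0, u = -4; when z = 2, u = 0.
The integral becomes 4·∫ exp(u) du from -4 to 0, with antiderivative 4*exp(u).
Back in z: F(z) = 4*exp(2*z - 4).
Then F(2) - F(0) = (4) - (4*exp(-4)) = 4 - 4*exp(-4).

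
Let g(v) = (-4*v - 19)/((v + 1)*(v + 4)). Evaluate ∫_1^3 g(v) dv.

-5*log(2) - log(5) + log(7)

Factor the denominator: v**2 + 5*v + 4 = (v + 4)(v + 1).
Partial fractions: (-4*v - 19)/((v + 1)*(v + 4)) = 1/(v + 4) - 5/(v + 1).
An antiderivative is F(v) = -5*log(v + 1) + log(v + 4).
Then F(3) - F(1) = (-10*log(2) + log(7)) - (log(5/32)) = -5*log(2) - log(5) + log(7).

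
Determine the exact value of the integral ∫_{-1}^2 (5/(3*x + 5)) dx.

An antiderivative is F(x) = 5*log(3*x + 5)/3.
Then F(2) - F(-1) = (5*log(11)/3) - (5*log(2)/3) = -5*log(2)/3 + 5*log(11)/3.

-5*log(2)/3 + 5*log(11)/3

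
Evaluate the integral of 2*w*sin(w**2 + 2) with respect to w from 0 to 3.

cos(2) - cos(11)

Let u = w**2 + 2, so du = 2*w dw. When w = 0, u = 2; when w = 3, u = 11.
The integral becomes ∫ sin(u) du from 2 to 11, with antiderivative -cos(u).
Back in w: F(w) = -cos(w**2 + 2).
Then F(3) - F(0) = (-cos(11)) - (-cos(2)) = cos(2) - cos(11).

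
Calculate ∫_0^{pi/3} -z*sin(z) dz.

-sqrt(3)/2 + pi/6

Integrate by parts once (u = z, dv = -sin(z) dz).
An antiderivative is F(z) = z*cos(z) - sin(z).
Then F(pi/3) - F(0) = (-sqrt(3)/2 + pi/6) - (0) = -sqrt(3)/2 + pi/6.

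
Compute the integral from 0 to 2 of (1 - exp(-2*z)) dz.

An antiderivative is F(z) = z + exp(-2*z)/2.
Then F(2) - F(0) = (exp(-4)/2 + 2) - (1/2) = exp(-4)/2 + 3/2.

exp(-4)/2 + 3/2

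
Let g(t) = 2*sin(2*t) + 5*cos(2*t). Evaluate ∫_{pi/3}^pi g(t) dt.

An antiderivative is F(t) = 5*sin(2*t)/2 - cos(2*t).
Then F(pi) - F(pi/3) = (-1) - (1/2 + 5*sqrt(3)/4) = -5*sqrt(3)/4 - 3/2.

-5*sqrt(3)/4 - 3/2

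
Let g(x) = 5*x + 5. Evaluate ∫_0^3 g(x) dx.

75/2

By the power rule, an antiderivative is F(x) = 5*x**2/2 + 5*x.
Then F(3) - F(0) = (75/2) - (0) = 75/2.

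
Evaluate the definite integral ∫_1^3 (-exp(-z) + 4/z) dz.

An antiderivative is F(z) = 4*log(z) + exp(-z).
Then F(3) - F(1) = (exp(-3) + 4*log(3)) - (exp(-1)) = -exp(-1) + exp(-3) + 4*log(3).

-exp(-1) + exp(-3) + 4*log(3)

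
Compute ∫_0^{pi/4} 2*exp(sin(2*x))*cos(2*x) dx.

Let u = sin(2*x), so du = 2*cos(2*x) dx. When x = 0, u = 0; when x = pi/4, u = 1.
The integral becomes ∫ exp(u) du from 0 to 1, with antiderivative exp(u).
Back in x: F(x) = exp(sin(2*x)).
Then F(pi/4) - F(0) = (E) - (1) = -1 + E.

-1 + E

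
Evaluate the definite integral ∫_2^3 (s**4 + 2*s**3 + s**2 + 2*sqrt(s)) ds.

-8*sqrt(2)/3 + 4*sqrt(3) + 2431/30

By the power rule, an antiderivative is F(s) = s**5/5 + s**4/2 + 4*s**(3/2)/3 + s**3/3.
Then F(3) - F(2) = (4*sqrt(3) + 981/10) - (8*sqrt(2)/3 + 256/15) = -8*sqrt(2)/3 + 4*sqrt(3) + 2431/30.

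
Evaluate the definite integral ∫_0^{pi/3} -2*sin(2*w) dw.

An antiderivative is F(w) = cos(2*w).
Then F(pi/3) - F(0) = (-1/2) - (1) = -3/2.

-3/2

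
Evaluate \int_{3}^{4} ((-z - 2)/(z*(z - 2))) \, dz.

-log(3)

Factor the denominator: z**2 - 2*z = z(z - 2).
Partial fractions: (-z - 2)/(z*(z - 2)) = 1/z - 2/(z - 2).
An antiderivative is F(z) = log(z) - 2*log(z - 2).
Then F(4) - F(3) = (0) - (log(3)) = -log(3).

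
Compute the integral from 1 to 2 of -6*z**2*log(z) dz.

Integrate by parts once (u = ln z, dv = -6*z**2 dz).
An antiderivative is F(z) = -2*z**3*(3*log(z) - 1)/3.
Then F(2) - F(1) = (16/3 - 16*log(2)) - (2/3) = 14/3 - 16*log(2).

14/3 - 16*log(2)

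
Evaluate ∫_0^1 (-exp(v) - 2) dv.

-E - 1

An antiderivative is F(v) = -2*v - exp(v).
Then F(1) - F(0) = (-E - 2) - (-1) = -E - 1.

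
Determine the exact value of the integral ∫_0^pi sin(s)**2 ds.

Use the identity sin^2(s) = (1 - cos(2*s))/2.
An antiderivative is F(s) = s/2 - sin(2*s)/4.
Then F(pi) - F(0) = (pi/2) - (0) = pi/2.

pi/2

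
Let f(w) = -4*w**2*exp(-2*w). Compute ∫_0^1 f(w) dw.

-1 + 5*exp(-2)

Integrate by parts twice (u = w^2, dv = -4*exp(-2*w) dw).
An antiderivative is F(w) = (2*w**2 + 2*w + 1)*exp(-2*w).
Then F(1) - F(0) = (5*exp(-2)) - (1) = -1 + 5*exp(-2).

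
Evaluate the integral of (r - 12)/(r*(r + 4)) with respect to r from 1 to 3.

-4*log(5) - 3*log(3) + 4*log(7)

Factor the denominator: r**2 + 4*r = (r + 4)r.
Partial fractions: (r - 12)/(r*(r + 4)) = 4/(r + 4) - 3/r.
An antiderivative is F(r) = -3*log(r) + 4*log(r + 4).
Then F(3) - F(1) = (-3*log(3) + 4*log(7)) - (4*log(5)) = -4*log(5) - 3*log(3) + 4*log(7).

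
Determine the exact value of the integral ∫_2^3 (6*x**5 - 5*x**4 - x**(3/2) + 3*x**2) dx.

By the power rule, an antiderivative is F(x) = x**6 - 2*x**(5/2)/5 - x**5 + x**3.
Then F(3) - F(2) = (513 - 18*sqrt(3)/5) - (40 - 8*sqrt(2)/5) = -18*sqrt(3)/5 + 8*sqrt(2)/5 + 473.

-18*sqrt(3)/5 + 8*sqrt(2)/5 + 473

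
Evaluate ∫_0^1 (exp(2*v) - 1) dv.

An antiderivative is F(v) = exp(2*v)/2 - v.
Then F(1) - F(0) = (-1 + exp(2)/2) - (1/2) = -3/2 + exp(2)/2.

-3/2 + exp(2)/2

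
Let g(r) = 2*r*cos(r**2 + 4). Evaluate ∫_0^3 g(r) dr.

sin(13) - sin(4)

Let u = r**2 + 4, so du = 2*r dr. When r = 0, u = 4; when r = 3, u = 13.
The integral becomes ∫ cos(u) du from 4 to 13, with antiderivative sin(u).
Back in r: F(r) = sin(r**2 + 4).
Then F(3) - F(0) = (sin(13)) - (sin(4)) = sin(13) - sin(4).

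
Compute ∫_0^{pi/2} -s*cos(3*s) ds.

Integrate by parts once (u = s, dv = -cos(3*s) ds).
An antiderivative is F(s) = -s*sin(3*s)/3 - cos(3*s)/9.
Then F(pi/2) - F(0) = (pi/6) - (-1/9) = 1/9 + pi/6.

1/9 + pi/6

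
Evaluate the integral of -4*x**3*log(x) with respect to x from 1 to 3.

Integrate by parts once (u = ln x, dv = -4*x**3 dx).
An antiderivative is F(x) = -x**4*(4*log(x) - 1)/4.
Then F(3) - F(1) = (81/4 - 81*log(3)) - (1/4) = 20 - 81*log(3).

20 - 81*log(3)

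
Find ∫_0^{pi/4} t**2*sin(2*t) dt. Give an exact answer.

-1/4 + pi/8

Integrate by parts twice (u = t^2, dv = sin(2*t) dt).
An antiderivative is F(t) = -t**2*cos(2*t)/2 + t*sin(2*t)/2 + cos(2*t)/4.
Then F(pi/4) - F(0) = (pi/8) - (1/4) = -1/4 + pi/8.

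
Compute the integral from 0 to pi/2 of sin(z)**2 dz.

Use the identity sin^2(z) = (1 - cos(2*z))/2.
An antiderivative is F(z) = z/2 - sin(2*z)/4.
Then F(pi/2) - F(0) = (pi/4) - (0) = pi/4.

pi/4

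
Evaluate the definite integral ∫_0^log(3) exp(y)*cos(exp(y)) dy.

Let u = exp(y), so du = exp(y) dy. When y = 0, u = 1; when y = log(3), u = 3.
The integral becomes ∫ cos(u) du from 1 to 3, with antiderivative sin(u).
Back in y: F(y) = sin(exp(y)).
Then F(log(3)) - F(0) = (sin(3)) - (sin(1)) = -sin(1) + sin(3).

-sin(1) + sin(3)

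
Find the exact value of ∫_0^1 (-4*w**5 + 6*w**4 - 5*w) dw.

By the power rule, an antiderivative is F(w) = -2*w**6/3 + 6*w**5/5 - 5*w**2/2.
Then F(1) - F(0) = (-59/30) - (0) = -59/30.

-59/30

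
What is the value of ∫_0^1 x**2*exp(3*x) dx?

Integrate by parts twice (u = x^2, dv = exp(3*x) dx).
An antiderivative is F(x) = (9*x**2 - 6*x + 2)*exp(3*x)/27.
Then F(1) - F(0) = (5*exp(3)/27) - (2/27) = -2/27 + 5*exp(3)/27.

-2/27 + 5*exp(3)/27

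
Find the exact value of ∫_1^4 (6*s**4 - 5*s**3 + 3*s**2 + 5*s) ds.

By the power rule, an antiderivative is F(s) = 6*s**5/5 - 5*s**4/4 + s**3 + 5*s**2/2.
Then F(4) - F(1) = (5064/5) - (69/20) = 20187/20.

20187/20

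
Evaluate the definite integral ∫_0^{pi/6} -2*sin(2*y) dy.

An antiderivative is F(y) = cos(2*y).
Then F(pi/6) - F(0) = (1/2) - (1) = -1/2.

-1/2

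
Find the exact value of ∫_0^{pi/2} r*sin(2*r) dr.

pi/4

Integrate by parts once (u = r, dv = sin(2*r) dr).
An antiderivative is F(r) = -r*cos(2*r)/2 + sin(2*r)/4.
Then F(pi/2) - F(0) = (pi/4) - (0) = pi/4.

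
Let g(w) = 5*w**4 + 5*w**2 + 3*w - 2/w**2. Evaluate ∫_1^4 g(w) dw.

By the power rule, an antiderivative is F(w) = w**5 + 5*w**3/3 + 3*w**2/2 + 2/w.
Then F(4) - F(1) = (6931/6) - (37/6) = 1149.

1149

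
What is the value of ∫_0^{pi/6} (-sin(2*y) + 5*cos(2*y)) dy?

An antiderivative is F(y) = 5*sin(2*y)/2 + cos(2*y)/2.
Then F(pi/6) - F(0) = (1/4 + 5*sqrt(3)/4) - (1/2) = -1/4 + 5*sqrt(3)/4.

-1/4 + 5*sqrt(3)/4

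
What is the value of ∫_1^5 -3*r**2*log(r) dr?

Integrate by parts once (u = ln r, dv = -3*r**2 dr).
An antiderivative is F(r) = -r**3*(3*log(r) - 1)/3.
Then F(5) - F(1) = (125/3 - 125*log(5)) - (1/3) = 124/3 - 125*log(5).

124/3 - 125*log(5)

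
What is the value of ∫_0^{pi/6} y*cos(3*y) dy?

-1/9 + pi/18

Integrate by parts once (u = y, dv = cos(3*y) dy).
An antiderivative is F(y) = y*sin(3*y)/3 + cos(3*y)/9.
Then F(pi/6) - F(0) = (pi/18) - (1/9) = -1/9 + pi/18.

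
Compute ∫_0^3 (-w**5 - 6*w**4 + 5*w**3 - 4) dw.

-6477/20

By the power rule, an antiderivative is F(w) = -w**6/6 - 6*w**5/5 + 5*w**4/4 - 4*w.
Then F(3) - F(0) = (-6477/20) - (0) = -6477/20.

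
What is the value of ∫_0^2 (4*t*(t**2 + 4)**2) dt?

896/3

Let u = t**2 + 4, so du = 2*t dt. When t = 0, u = 4; when t = 2, u = 8.
The integral becomes 2·∫ u**2 du from 4 to 8, with antiderivative 2*u**3/3.
Back in t: F(t) = 2*(t**2 + 4)**3/3.
Then F(2) - F(0) = (1024/3) - (128/3) = 896/3.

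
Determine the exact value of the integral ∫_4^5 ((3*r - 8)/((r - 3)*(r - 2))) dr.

Factor the denominator: r**2 - 5*r + 6 = (r - 2)(r - 3).
Partial fractions: (3*r - 8)/((r - 3)*(r - 2)) = 2/(r - 2) + 1/(r - 3).
An antiderivative is F(r) = log(r - 3) + 2*log(r - 2).
Then F(5) - F(4) = (log(18)) - (log(4)) = log(9/2).

log(9/2)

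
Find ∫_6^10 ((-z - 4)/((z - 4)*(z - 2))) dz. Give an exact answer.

log(8/81)

Factor the denominator: z**2 - 6*z + 8 = (z - 2)(z - 4).
Partial fractions: (-z - 4)/((z - 4)*(z - 2)) = 3/(z - 2) - 4/(z - 4).
An antiderivative is F(z) = -4*log(z - 4) + 3*log(z - 2).
Then F(10) - F(6) = (log(32/81)) - (log(4)) = log(8/81).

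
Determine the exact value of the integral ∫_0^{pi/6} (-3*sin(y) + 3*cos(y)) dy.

-3/2 + 3*sqrt(3)/2

An antiderivative is F(y) = 3*sin(y) + 3*cos(y).
Then F(pi/6) - F(0) = (3/2 + 3*sqrt(3)/2) - (3) = -3/2 + 3*sqrt(3)/2.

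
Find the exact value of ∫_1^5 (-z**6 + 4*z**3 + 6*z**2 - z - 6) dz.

By the power rule, an antiderivative is F(z) = -z**7/7 + z**4 + 2*z**3 - z**2/2 - 6*z.
Then F(5) - F(1) = (-144595/14) - (-51/14) = -72272/7.

-72272/7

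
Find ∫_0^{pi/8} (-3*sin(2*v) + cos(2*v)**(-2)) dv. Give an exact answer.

An antiderivative is F(v) = 3*cos(2*v)/2 + tan(2*v)/2.
Then F(pi/8) - F(0) = (1/2 + 3*sqrt(2)/4) - (3/2) = -1 + 3*sqrt(2)/4.

-1 + 3*sqrt(2)/4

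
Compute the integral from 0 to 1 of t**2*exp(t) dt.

Integrate by parts twice (u = t^2, dv = exp(t) dt).
An antiderivative is F(t) = (t**2 - 2*t + 2)*exp(t).
Then F(1) - F(0) = (E) - (2) = -2 + E.

-2 + E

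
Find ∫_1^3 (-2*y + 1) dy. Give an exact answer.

-6

By the power rule, an antiderivative is F(y) = -y**2 + y.
Then F(3) - F(1) = (-6) - (0) = -6.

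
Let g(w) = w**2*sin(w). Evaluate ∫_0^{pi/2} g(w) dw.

Integrate by parts twice (u = w^2, dv = sin(w) dw).
An antiderivative is F(w) = -w**2*cos(w) + 2*w*sin(w) + 2*cos(w).
Then F(pi/2) - F(0) = (pi) - (2) = -2 + pi.

-2 + pi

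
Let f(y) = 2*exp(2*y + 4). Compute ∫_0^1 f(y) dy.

Let u = 2*y + 4, so du = 2 dy. When y = 0, u = 4; when y = 1, u = 6.
The integral becomes ∫ exp(u) du from 4 to 6, with antiderivative exp(u).
Back in y: F(y) = exp(2*y + 4).
Then F(1) - F(0) = (exp(6)) - (exp(4)) = -exp(4) + exp(6).

-exp(4) + exp(6)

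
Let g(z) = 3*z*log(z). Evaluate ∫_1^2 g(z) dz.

Integrate by parts once (u = ln z, dv = 3*z dz).
An antiderivative is F(z) = 3*z**2*(2*log(z) - 1)/4.
Then F(2) - F(1) = (-3 + log(64)) - (-3/4) = -9/4 + log(64).

-9/4 + log(64)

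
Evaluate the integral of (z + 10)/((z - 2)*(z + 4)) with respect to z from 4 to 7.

Factor the denominator: z**2 + 2*z - 8 = (z + 4)(z - 2).
Partial fractions: (z + 10)/((z - 2)*(z + 4)) = -1/(z + 4) + 2/(z - 2).
An antiderivative is F(z) = 2*log(z - 2) - log(z + 4).
Then F(7) - F(4) = (log(25/11)) - (-log(2)) = log(50/11).

log(50/11)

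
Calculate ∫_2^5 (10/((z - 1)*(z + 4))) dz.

log(64/9)

Factor the denominator: z**2 + 3*z - 4 = (z + 4)(z - 1).
Partial fractions: 10/((z - 1)*(z + 4)) = -2/(z + 4) + 2/(z - 1).
An antiderivative is F(z) = 2*log(z - 1) - 2*log(z + 4).
Then F(5) - F(2) = (log(16/81)) - (-log(36)) = log(64/9).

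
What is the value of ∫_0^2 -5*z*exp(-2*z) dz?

-5/4 + 25*exp(-4)/4

Integrate by parts once (u = z, dv = -5*exp(-2*z) dz).
An antiderivative is F(z) = (10*z + 5)*exp(-2*z)/4.
Then F(2) - F(0) = (25*exp(-4)/4) - (5/4) = -5/4 + 25*exp(-4)/4.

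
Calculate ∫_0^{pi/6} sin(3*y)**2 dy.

pi/12

Use the identity sin^2(3*y) = (1 - cos(6*y))/2.
An antiderivative is F(y) = y/2 - sin(6*y)/12.
Then F(pi/6) - F(0) = (pi/12) - (0) = pi/12.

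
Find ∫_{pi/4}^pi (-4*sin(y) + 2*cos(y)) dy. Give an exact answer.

-3*sqrt(2) - 4

An antiderivative is F(y) = 2*sin(y) + 4*cos(y).
Then F(pi) - F(pi/4) = (-4) - (3*sqrt(2)) = -3*sqrt(2) - 4.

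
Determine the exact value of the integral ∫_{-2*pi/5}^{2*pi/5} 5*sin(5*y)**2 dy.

Use the identity sin^2(5*y) = (1 - cos(10*y))/2.
An antiderivative is F(y) = 5*y/2 - sin(10*y)/4.
Then F(2*pi/5) - F(-2*pi/5) = (pi) - (-pi) = 2*pi.

2*pi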